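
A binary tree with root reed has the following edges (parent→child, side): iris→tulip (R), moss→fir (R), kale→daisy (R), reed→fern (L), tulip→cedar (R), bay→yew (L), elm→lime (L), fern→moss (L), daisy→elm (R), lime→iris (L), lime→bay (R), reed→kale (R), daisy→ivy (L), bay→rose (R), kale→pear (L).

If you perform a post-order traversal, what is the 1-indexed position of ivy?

5

Post-order visits the left subtree, then the right subtree, then the node.
At reed: go left to fern.
  At fern: go left to moss.
    At moss: no left child.
    At moss: go right to fir.
      fir is a leaf — visit fir.
    Visit moss.
  At fern: no right child.
  Visit fern.
At reed: go right to kale.
  At kale: go left to pear.
    pear is a leaf — visit pear.
  At kale: go right to daisy.
    At daisy: go left to ivy.
      ivy is a leaf — visit ivy.
    At daisy: go right to elm.
      At elm: go left to lime.
        At lime: go left to iris.
          At iris: no left child.
          At iris: go right to tulip.
            At tulip: no left child.
            At tulip: go right to cedar.
              cedar is a leaf — visit cedar.
            Visit tulip.
          Visit iris.
        At lime: go right to bay.
          At bay: go left to yew.
            yew is a leaf — visit yew.
          At bay: go right to rose.
            rose is a leaf — visit rose.
          Visit bay.
        Visit lime.
      At elm: no right child.
      Visit elm.
    Visit daisy.
  Visit kale.
Visit reed.
Full post-order sequence: fir, moss, fern, pear, ivy, cedar, tulip, iris, yew, rose, bay, lime, elm, daisy, kale, reed.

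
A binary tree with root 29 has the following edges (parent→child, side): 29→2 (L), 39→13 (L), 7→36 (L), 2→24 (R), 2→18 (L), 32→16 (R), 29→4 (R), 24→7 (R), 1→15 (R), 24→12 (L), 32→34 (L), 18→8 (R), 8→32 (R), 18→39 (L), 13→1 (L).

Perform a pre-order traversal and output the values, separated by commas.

Pre-order visits the node, then its left subtree, then its right subtree.
Visit 29.
At 29: go left to 2.
  Visit 2.
  At 2: go left to 18.
    Visit 18.
    At 18: go left to 39.
      Visit 39.
      At 39: go left to 13.
        Visit 13.
        At 13: go left to 1.
          Visit 1.
          At 1: no left child.
          At 1: go right to 15.
            15 is a leaf — visit 15.
        At 13: no right child.
      At 39: no right child.
    At 18: go right to 8.
      Visit 8.
      At 8: no left child.
      At 8: go right to 32.
        Visit 32.
        At 32: go left to 34.
          34 is a leaf — visit 34.
        At 32: go right to 16.
          16 is a leaf — visit 16.
  At 2: go right to 24.
    Visit 24.
    At 24: go left to 12.
      12 is a leaf — visit 12.
    At 24: go right to 7.
      Visit 7.
      At 7: go left to 36.
        36 is a leaf — visit 36.
      At 7: no right child.
At 29: go right to 4.
  4 is a leaf — visit 4.

29, 2, 18, 39, 13, 1, 15, 8, 32, 34, 16, 24, 12, 7, 36, 4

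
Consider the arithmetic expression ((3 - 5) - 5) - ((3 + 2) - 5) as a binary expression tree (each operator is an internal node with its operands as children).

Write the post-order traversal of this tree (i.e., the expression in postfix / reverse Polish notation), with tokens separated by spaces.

3 5 - 5 - 3 2 + 5 - -

Post-order on an expression tree gives postfix notation: for each operator, emit left operand, right operand, then the operator.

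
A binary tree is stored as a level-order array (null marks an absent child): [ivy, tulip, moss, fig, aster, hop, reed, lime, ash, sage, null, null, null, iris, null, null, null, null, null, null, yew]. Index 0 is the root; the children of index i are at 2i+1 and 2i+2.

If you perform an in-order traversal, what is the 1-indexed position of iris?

In-order visits the left subtree, then the node, then the right subtree.
At ivy: go left to tulip.
  At tulip: go left to fig.
    At fig: go left to lime.
      lime is a leaf — visit lime.
    Visit fig.
    At fig: go right to ash.
      ash is a leaf — visit ash.
  Visit tulip.
  At tulip: go right to aster.
    At aster: go left to sage.
      At sage: no left child.
      Visit sage.
      At sage: go right to yew.
        yew is a leaf — visit yew.
    Visit aster.
    At aster: no right child.
Visit ivy.
At ivy: go right to moss.
  At moss: go left to hop.
    hop is a leaf — visit hop.
  Visit moss.
  At moss: go right to reed.
    At reed: go left to iris.
      iris is a leaf — visit iris.
    Visit reed.
    At reed: no right child.
Full in-order sequence: lime, fig, ash, tulip, sage, yew, aster, ivy, hop, moss, iris, reed.

11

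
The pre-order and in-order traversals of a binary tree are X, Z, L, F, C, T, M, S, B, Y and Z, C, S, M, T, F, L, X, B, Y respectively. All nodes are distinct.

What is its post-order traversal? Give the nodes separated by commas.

S, M, T, C, F, L, Z, Y, B, X

The first element of pre-order is the root; it splits in-order into left and right subtrees.
Root X: left subtree has 7 nodes {Z, C, S, M, T, F, L}, right has 2 {B, Y}.
  Root Z: left subtree has 0 nodes { }, right has 6 {C, S, M, T, F, L}.
    Root L: left subtree has 5 nodes {C, S, M, T, F}, right has 0 { }.
      Root F: left subtree has 4 nodes {C, S, M, T}, right has 0 { }.
        Root C: left subtree has 0 nodes { }, right has 3 {S, M, T}.
          Root T: left subtree has 2 nodes {S, M}, right has 0 { }.
            Root M: left subtree has 1 node {S}, right has 0 { }.
  Root B: left subtree has 0 nodes { }, right has 1 {Y}.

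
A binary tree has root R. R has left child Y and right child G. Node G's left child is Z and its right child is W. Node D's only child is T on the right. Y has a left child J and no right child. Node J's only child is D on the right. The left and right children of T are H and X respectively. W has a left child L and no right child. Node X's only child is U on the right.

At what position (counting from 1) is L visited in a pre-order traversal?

12

Pre-order visits the node, then its left subtree, then its right subtree.
Visit R.
At R: go left to Y.
  Visit Y.
  At Y: go left to J.
    Visit J.
    At J: no left child.
    At J: go right to D.
      Visit D.
      At D: no left child.
      At D: go right to T.
        Visit T.
        At T: go left to H.
          H is a leaf — visit H.
        At T: go right to X.
          Visit X.
          At X: no left child.
          At X: go right to U.
            U is a leaf — visit U.
  At Y: no right child.
At R: go right to G.
  Visit G.
  At G: go left to Z.
    Z is a leaf — visit Z.
  At G: go right to W.
    Visit W.
    At W: go left to L.
      L is a leaf — visit L.
    At W: no right child.
Full pre-order sequence: R, Y, J, D, T, H, X, U, G, Z, W, L.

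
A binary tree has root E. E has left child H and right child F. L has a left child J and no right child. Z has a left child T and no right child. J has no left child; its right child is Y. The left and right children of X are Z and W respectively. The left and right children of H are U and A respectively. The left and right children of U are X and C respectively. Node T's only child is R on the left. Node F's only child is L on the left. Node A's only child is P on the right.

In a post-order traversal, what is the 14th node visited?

Post-order visits the left subtree, then the right subtree, then the node.
At E: go left to H.
  At H: go left to U.
    At U: go left to X.
      At X: go left to Z.
        At Z: go left to T.
          At T: go left to R.
            R is a leaf — visit R.
          At T: no right child.
          Visit T.
        At Z: no right child.
        Visit Z.
      At X: go right to W.
        W is a leaf — visit W.
      Visit X.
    At U: go right to C.
      C is a leaf — visit C.
    Visit U.
  At H: go right to A.
    At A: no left child.
    At A: go right to P.
      P is a leaf — visit P.
    Visit A.
  Visit H.
At E: go right to F.
  At F: go left to L.
    At L: go left to J.
      At J: no left child.
      At J: go right to Y.
        Y is a leaf — visit Y.
      Visit J.
    At L: no right child.
    Visit L.
  At F: no right child.
  Visit F.
Visit E.
Full post-order sequence: R, T, Z, W, X, C, U, P, A, H, Y, J, L, F, E.

F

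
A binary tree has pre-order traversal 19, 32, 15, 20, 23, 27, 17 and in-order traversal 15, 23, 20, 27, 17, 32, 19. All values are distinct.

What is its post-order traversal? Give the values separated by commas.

The first element of pre-order is the root; it splits in-order into left and right subtrees.
Root 19: left subtree has 6 nodes {15, 23, 20, 27, 17, 32}, right has 0 { }.
  Root 32: left subtree has 5 nodes {15, 23, 20, 27, 17}, right has 0 { }.
    Root 15: left subtree has 0 nodes { }, right has 4 {23, 20, 27, 17}.
      Root 20: left subtree has 1 node {23}, right has 2 {27, 17}.
        Root 27: left subtree has 0 nodes { }, right has 1 {17}.

23, 17, 27, 20, 15, 32, 19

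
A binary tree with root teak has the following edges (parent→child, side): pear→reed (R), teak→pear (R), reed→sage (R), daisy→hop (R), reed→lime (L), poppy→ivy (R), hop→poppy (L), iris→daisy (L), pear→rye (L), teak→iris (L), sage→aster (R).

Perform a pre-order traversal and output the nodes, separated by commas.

Pre-order visits the node, then its left subtree, then its right subtree.
Visit teak.
At teak: go left to iris.
  Visit iris.
  At iris: go left to daisy.
    Visit daisy.
    At daisy: no left child.
    At daisy: go right to hop.
      Visit hop.
      At hop: go left to poppy.
        Visit poppy.
        At poppy: no left child.
        At poppy: go right to ivy.
          ivy is a leaf — visit ivy.
      At hop: no right child.
  At iris: no right child.
At teak: go right to pear.
  Visit pear.
  At pear: go left to rye.
    rye is a leaf — visit rye.
  At pear: go right to reed.
    Visit reed.
    At reed: go left to lime.
      lime is a leaf — visit lime.
    At reed: go right to sage.
      Visit sage.
      At sage: no left child.
      At sage: go right to aster.
        aster is a leaf — visit aster.

teak, iris, daisy, hop, poppy, ivy, pear, rye, reed, lime, sage, aster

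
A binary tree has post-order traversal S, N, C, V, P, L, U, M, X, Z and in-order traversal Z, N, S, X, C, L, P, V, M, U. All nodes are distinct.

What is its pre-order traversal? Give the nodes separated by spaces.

Z X N S M L C P V U

The last element of post-order is the root; it splits in-order into left and right subtrees.
Root Z: left subtree has 0 nodes { }, right has 9 {N, S, X, C, L, P, V, M, U}.
  Root X: left subtree has 2 nodes {N, S}, right has 6 {C, L, P, V, M, U}.
    Root N: left subtree has 0 nodes { }, right has 1 {S}.
    Root M: left subtree has 4 nodes {C, L, P, V}, right has 1 {U}.
      Root L: left subtree has 1 node {C}, right has 2 {P, V}.
        Root P: left subtree has 0 nodes { }, right has 1 {V}.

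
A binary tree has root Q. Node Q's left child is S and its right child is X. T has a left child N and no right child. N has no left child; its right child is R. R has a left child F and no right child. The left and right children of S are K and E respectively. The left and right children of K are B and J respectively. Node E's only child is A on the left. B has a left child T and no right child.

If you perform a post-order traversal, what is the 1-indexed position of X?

11

Post-order visits the left subtree, then the right subtree, then the node.
At Q: go left to S.
  At S: go left to K.
    At K: go left to B.
      At B: go left to T.
        At T: go left to N.
          At N: no left child.
          At N: go right to R.
            At R: go left to F.
              F is a leaf — visit F.
            At R: no right child.
            Visit R.
          Visit N.
        At T: no right child.
        Visit T.
      At B: no right child.
      Visit B.
    At K: go right to J.
      J is a leaf — visit J.
    Visit K.
  At S: go right to E.
    At E: go left to A.
      A is a leaf — visit A.
    At E: no right child.
    Visit E.
  Visit S.
At Q: go right to X.
  X is a leaf — visit X.
Visit Q.
Full post-order sequence: F, R, N, T, B, J, K, A, E, S, X, Q.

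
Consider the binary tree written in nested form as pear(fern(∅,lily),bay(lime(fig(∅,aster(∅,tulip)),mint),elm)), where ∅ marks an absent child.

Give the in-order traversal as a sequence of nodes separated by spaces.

In-order visits the left subtree, then the node, then the right subtree.
At pear: go left to fern.
  At fern: no left child.
  Visit fern.
  At fern: go right to lily.
    lily is a leaf — visit lily.
Visit pear.
At pear: go right to bay.
  At bay: go left to lime.
    At lime: go left to fig.
      At fig: no left child.
      Visit fig.
      At fig: go right to aster.
        At aster: no left child.
        Visit aster.
        At aster: go right to tulip.
          tulip is a leaf — visit tulip.
    Visit lime.
    At lime: go right to mint.
      mint is a leaf — visit mint.
  Visit bay.
  At bay: go right to elm.
    elm is a leaf — visit elm.

fern lily pear fig aster tulip lime mint bay elm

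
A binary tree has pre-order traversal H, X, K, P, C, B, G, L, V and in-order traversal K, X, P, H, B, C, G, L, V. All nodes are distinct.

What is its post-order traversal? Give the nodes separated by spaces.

The first element of pre-order is the root; it splits in-order into left and right subtrees.
Root H: left subtree has 3 nodes {K, X, P}, right has 5 {B, C, G, L, V}.
  Root X: left subtree has 1 node {K}, right has 1 {P}.
  Root C: left subtree has 1 node {B}, right has 3 {G, L, V}.
    Root G: left subtree has 0 nodes { }, right has 2 {L, V}.
      Root L: left subtree has 0 nodes { }, right has 1 {V}.

K P X B V L G C H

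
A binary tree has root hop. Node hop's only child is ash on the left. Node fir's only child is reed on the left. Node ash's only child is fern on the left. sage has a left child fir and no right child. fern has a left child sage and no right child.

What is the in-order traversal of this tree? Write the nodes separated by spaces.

In-order visits the left subtree, then the node, then the right subtree.
At hop: go left to ash.
  At ash: go left to fern.
    At fern: go left to sage.
      At sage: go left to fir.
        At fir: go left to reed.
          reed is a leaf — visit reed.
        Visit fir.
        At fir: no right child.
      Visit sage.
      At sage: no right child.
    Visit fern.
    At fern: no right child.
  Visit ash.
  At ash: no right child.
Visit hop.
At hop: no right child.

reed fir sage fern ash hop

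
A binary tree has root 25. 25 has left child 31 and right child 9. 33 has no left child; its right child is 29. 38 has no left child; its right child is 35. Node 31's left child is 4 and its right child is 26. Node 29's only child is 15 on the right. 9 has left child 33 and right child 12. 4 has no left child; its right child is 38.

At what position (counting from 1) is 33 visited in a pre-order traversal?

Pre-order visits the node, then its left subtree, then its right subtree.
Visit 25.
At 25: go left to 31.
  Visit 31.
  At 31: go left to 4.
    Visit 4.
    At 4: no left child.
    At 4: go right to 38.
      Visit 38.
      At 38: no left child.
      At 38: go right to 35.
        35 is a leaf — visit 35.
  At 31: go right to 26.
    26 is a leaf — visit 26.
At 25: go right to 9.
  Visit 9.
  At 9: go left to 33.
    Visit 33.
    At 33: no left child.
    At 33: go right to 29.
      Visit 29.
      At 29: no left child.
      At 29: go right to 15.
        15 is a leaf — visit 15.
  At 9: go right to 12.
    12 is a leaf — visit 12.
Full pre-order sequence: 25, 31, 4, 38, 35, 26, 9, 33, 29, 15, 12.

8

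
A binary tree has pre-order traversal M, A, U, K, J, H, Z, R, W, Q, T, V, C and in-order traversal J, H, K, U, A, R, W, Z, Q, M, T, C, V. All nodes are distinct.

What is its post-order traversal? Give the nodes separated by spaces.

The first element of pre-order is the root; it splits in-order into left and right subtrees.
Root M: left subtree has 9 nodes {J, H, K, U, A, R, W, Z, Q}, right has 3 {T, C, V}.
  Root A: left subtree has 4 nodes {J, H, K, U}, right has 4 {R, W, Z, Q}.
    Root U: left subtree has 3 nodes {J, H, K}, right has 0 { }.
      Root K: left subtree has 2 nodes {J, H}, right has 0 { }.
        Root J: left subtree has 0 nodes { }, right has 1 {H}.
    Root Z: left subtree has 2 nodes {R, W}, right has 1 {Q}.
      Root R: left subtree has 0 nodes { }, right has 1 {W}.
  Root T: left subtree has 0 nodes { }, right has 2 {C, V}.
    Root V: left subtree has 1 node {C}, right has 0 { }.

H J K U W R Q Z A C V T M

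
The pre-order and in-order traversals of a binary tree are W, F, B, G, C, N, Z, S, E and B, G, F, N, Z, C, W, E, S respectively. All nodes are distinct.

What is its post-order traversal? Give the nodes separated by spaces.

The first element of pre-order is the root; it splits in-order into left and right subtrees.
Root W: left subtree has 6 nodes {B, G, F, N, Z, C}, right has 2 {E, S}.
  Root F: left subtree has 2 nodes {B, G}, right has 3 {N, Z, C}.
    Root B: left subtree has 0 nodes { }, right has 1 {G}.
    Root C: left subtree has 2 nodes {N, Z}, right has 0 { }.
      Root N: left subtree has 0 nodes { }, right has 1 {Z}.
  Root S: left subtree has 1 node {E}, right has 0 { }.

G B Z N C F E S W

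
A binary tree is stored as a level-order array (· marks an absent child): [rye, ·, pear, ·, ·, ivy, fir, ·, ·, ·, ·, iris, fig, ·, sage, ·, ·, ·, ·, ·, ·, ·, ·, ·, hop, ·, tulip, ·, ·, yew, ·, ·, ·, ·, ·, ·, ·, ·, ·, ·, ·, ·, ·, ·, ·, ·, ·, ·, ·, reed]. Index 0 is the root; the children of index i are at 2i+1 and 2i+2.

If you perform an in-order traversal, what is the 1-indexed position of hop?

In-order visits the left subtree, then the node, then the right subtree.
At rye: no left child.
Visit rye.
At rye: go right to pear.
  At pear: go left to ivy.
    At ivy: go left to iris.
      At iris: no left child.
      Visit iris.
      At iris: go right to hop.
        At hop: go left to reed.
          reed is a leaf — visit reed.
        Visit hop.
        At hop: no right child.
    Visit ivy.
    At ivy: go right to fig.
      At fig: no left child.
      Visit fig.
      At fig: go right to tulip.
        tulip is a leaf — visit tulip.
  Visit pear.
  At pear: go right to fir.
    At fir: no left child.
    Visit fir.
    At fir: go right to sage.
      At sage: go left to yew.
        yew is a leaf — visit yew.
      Visit sage.
      At sage: no right child.
Full in-order sequence: rye, iris, reed, hop, ivy, fig, tulip, pear, fir, yew, sage.

4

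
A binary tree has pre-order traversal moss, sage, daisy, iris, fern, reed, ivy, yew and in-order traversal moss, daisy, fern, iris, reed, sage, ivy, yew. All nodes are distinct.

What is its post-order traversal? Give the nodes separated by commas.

fern, reed, iris, daisy, yew, ivy, sage, moss

The first element of pre-order is the root; it splits in-order into left and right subtrees.
Root moss: left subtree has 0 nodes { }, right has 7 {daisy, fern, iris, reed, sage, ivy, yew}.
  Root sage: left subtree has 4 nodes {daisy, fern, iris, reed}, right has 2 {ivy, yew}.
    Root daisy: left subtree has 0 nodes { }, right has 3 {fern, iris, reed}.
      Root iris: left subtree has 1 node {fern}, right has 1 {reed}.
    Root ivy: left subtree has 0 nodes { }, right has 1 {yew}.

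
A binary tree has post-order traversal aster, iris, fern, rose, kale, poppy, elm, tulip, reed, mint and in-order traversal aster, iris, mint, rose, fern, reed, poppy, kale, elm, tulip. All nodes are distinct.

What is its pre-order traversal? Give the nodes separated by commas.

The last element of post-order is the root; it splits in-order into left and right subtrees.
Root mint: left subtree has 2 nodes {aster, iris}, right has 7 {rose, fern, reed, poppy, kale, elm, tulip}.
  Root iris: left subtree has 1 node {aster}, right has 0 { }.
  Root reed: left subtree has 2 nodes {rose, fern}, right has 4 {poppy, kale, elm, tulip}.
    Root rose: left subtree has 0 nodes { }, right has 1 {fern}.
    Root tulip: left subtree has 3 nodes {poppy, kale, elm}, right has 0 { }.
      Root elm: left subtree has 2 nodes {poppy, kale}, right has 0 { }.
        Root poppy: left subtree has 0 nodes { }, right has 1 {kale}.

mint, iris, aster, reed, rose, fern, tulip, elm, poppy, kale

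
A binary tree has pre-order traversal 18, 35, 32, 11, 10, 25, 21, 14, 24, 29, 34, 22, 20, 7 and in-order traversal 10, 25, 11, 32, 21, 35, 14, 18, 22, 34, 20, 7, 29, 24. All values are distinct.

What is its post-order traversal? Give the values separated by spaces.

The first element of pre-order is the root; it splits in-order into left and right subtrees.
Root 18: left subtree has 7 nodes {10, 25, 11, 32, 21, 35, 14}, right has 6 {22, 34, 20, 7, 29, 24}.
  Root 35: left subtree has 5 nodes {10, 25, 11, 32, 21}, right has 1 {14}.
    Root 32: left subtree has 3 nodes {10, 25, 11}, right has 1 {21}.
      Root 11: left subtree has 2 nodes {10, 25}, right has 0 { }.
        Root 10: left subtree has 0 nodes { }, right has 1 {25}.
  Root 24: left subtree has 5 nodes {22, 34, 20, 7, 29}, right has 0 { }.
    Root 29: left subtree has 4 nodes {22, 34, 20, 7}, right has 0 { }.
      Root 34: left subtree has 1 node {22}, right has 2 {20, 7}.
        Root 20: left subtree has 0 nodes { }, right has 1 {7}.

25 10 11 21 32 14 35 22 7 20 34 29 24 18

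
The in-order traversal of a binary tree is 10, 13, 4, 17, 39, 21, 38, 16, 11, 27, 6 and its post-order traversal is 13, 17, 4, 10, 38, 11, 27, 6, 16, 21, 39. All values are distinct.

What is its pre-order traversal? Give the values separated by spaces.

The last element of post-order is the root; it splits in-order into left and right subtrees.
Root 39: left subtree has 4 nodes {10, 13, 4, 17}, right has 6 {21, 38, 16, 11, 27, 6}.
  Root 10: left subtree has 0 nodes { }, right has 3 {13, 4, 17}.
    Root 4: left subtree has 1 node {13}, right has 1 {17}.
  Root 21: left subtree has 0 nodes { }, right has 5 {38, 16, 11, 27, 6}.
    Root 16: left subtree has 1 node {38}, right has 3 {11, 27, 6}.
      Root 6: left subtree has 2 nodes {11, 27}, right has 0 { }.
        Root 27: left subtree has 1 node {11}, right has 0 { }.

39 10 4 13 17 21 16 38 6 27 11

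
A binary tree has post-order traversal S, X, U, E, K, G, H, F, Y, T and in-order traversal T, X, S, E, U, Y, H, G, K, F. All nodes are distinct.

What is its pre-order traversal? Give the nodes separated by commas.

The last element of post-order is the root; it splits in-order into left and right subtrees.
Root T: left subtree has 0 nodes { }, right has 9 {X, S, E, U, Y, H, G, K, F}.
  Root Y: left subtree has 4 nodes {X, S, E, U}, right has 4 {H, G, K, F}.
    Root E: left subtree has 2 nodes {X, S}, right has 1 {U}.
      Root X: left subtree has 0 nodes { }, right has 1 {S}.
    Root F: left subtree has 3 nodes {H, G, K}, right has 0 { }.
      Root H: left subtree has 0 nodes { }, right has 2 {G, K}.
        Root G: left subtree has 0 nodes { }, right has 1 {K}.

T, Y, E, X, S, U, F, H, G, K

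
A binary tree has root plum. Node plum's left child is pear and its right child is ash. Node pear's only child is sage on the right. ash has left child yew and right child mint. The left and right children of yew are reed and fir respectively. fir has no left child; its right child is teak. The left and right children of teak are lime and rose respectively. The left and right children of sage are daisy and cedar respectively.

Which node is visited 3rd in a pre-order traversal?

sage

Pre-order visits the node, then its left subtree, then its right subtree.
Visit plum.
At plum: go left to pear.
  Visit pear.
  At pear: no left child.
  At pear: go right to sage.
    Visit sage.
    At sage: go left to daisy.
      daisy is a leaf — visit daisy.
    At sage: go right to cedar.
      cedar is a leaf — visit cedar.
At plum: go right to ash.
  Visit ash.
  At ash: go left to yew.
    Visit yew.
    At yew: go left to reed.
      reed is a leaf — visit reed.
    At yew: go right to fir.
      Visit fir.
      At fir: no left child.
      At fir: go right to teak.
        Visit teak.
        At teak: go left to lime.
          lime is a leaf — visit lime.
        At teak: go right to rose.
          rose is a leaf — visit rose.
  At ash: go right to mint.
    mint is a leaf — visit mint.
Full pre-order sequence: plum, pear, sage, daisy, cedar, ash, yew, reed, fir, teak, lime, rose, mint.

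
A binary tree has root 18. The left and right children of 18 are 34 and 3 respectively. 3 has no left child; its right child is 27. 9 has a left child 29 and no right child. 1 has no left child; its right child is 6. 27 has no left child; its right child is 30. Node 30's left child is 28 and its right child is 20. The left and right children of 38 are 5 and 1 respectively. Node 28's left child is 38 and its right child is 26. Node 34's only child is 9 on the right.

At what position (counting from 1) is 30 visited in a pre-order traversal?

Pre-order visits the node, then its left subtree, then its right subtree.
Visit 18.
At 18: go left to 34.
  Visit 34.
  At 34: no left child.
  At 34: go right to 9.
    Visit 9.
    At 9: go left to 29.
      29 is a leaf — visit 29.
    At 9: no right child.
At 18: go right to 3.
  Visit 3.
  At 3: no left child.
  At 3: go right to 27.
    Visit 27.
    At 27: no left child.
    At 27: go right to 30.
      Visit 30.
      At 30: go left to 28.
        Visit 28.
        At 28: go left to 38.
          Visit 38.
          At 38: go left to 5.
            5 is a leaf — visit 5.
          At 38: go right to 1.
            Visit 1.
            At 1: no left child.
            At 1: go right to 6.
              6 is a leaf — visit 6.
        At 28: go right to 26.
          26 is a leaf — visit 26.
      At 30: go right to 20.
        20 is a leaf — visit 20.
Full pre-order sequence: 18, 34, 9, 29, 3, 27, 30, 28, 38, 5, 1, 6, 26, 20.

7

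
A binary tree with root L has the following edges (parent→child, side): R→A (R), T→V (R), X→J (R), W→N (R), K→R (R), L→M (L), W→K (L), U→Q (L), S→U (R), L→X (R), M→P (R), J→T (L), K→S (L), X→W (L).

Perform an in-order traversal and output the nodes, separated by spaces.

M P L S Q U K R A W N X T V J

In-order visits the left subtree, then the node, then the right subtree.
At L: go left to M.
  At M: no left child.
  Visit M.
  At M: go right to P.
    P is a leaf — visit P.
Visit L.
At L: go right to X.
  At X: go left to W.
    At W: go left to K.
      At K: go left to S.
        At S: no left child.
        Visit S.
        At S: go right to U.
          At U: go left to Q.
            Q is a leaf — visit Q.
          Visit U.
          At U: no right child.
      Visit K.
      At K: go right to R.
        At R: no left child.
        Visit R.
        At R: go right to A.
          A is a leaf — visit A.
    Visit W.
    At W: go right to N.
      N is a leaf — visit N.
  Visit X.
  At X: go right to J.
    At J: go left to T.
      At T: no left child.
      Visit T.
      At T: go right to V.
        V is a leaf — visit V.
    Visit J.
    At J: no right child.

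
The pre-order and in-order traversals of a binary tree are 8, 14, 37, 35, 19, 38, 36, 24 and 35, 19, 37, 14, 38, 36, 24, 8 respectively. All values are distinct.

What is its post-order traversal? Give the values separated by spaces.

19 35 37 24 36 38 14 8

The first element of pre-order is the root; it splits in-order into left and right subtrees.
Root 8: left subtree has 7 nodes {35, 19, 37, 14, 38, 36, 24}, right has 0 { }.
  Root 14: left subtree has 3 nodes {35, 19, 37}, right has 3 {38, 36, 24}.
    Root 37: left subtree has 2 nodes {35, 19}, right has 0 { }.
      Root 35: left subtree has 0 nodes { }, right has 1 {19}.
    Root 38: left subtree has 0 nodes { }, right has 2 {36, 24}.
      Root 36: left subtree has 0 nodes { }, right has 1 {24}.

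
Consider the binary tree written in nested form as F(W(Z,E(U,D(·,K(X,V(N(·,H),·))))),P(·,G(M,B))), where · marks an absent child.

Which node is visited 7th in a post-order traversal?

K

Post-order visits the left subtree, then the right subtree, then the node.
At F: go left to W.
  At W: go left to Z.
    Z is a leaf — visit Z.
  At W: go right to E.
    At E: go left to U.
      U is a leaf — visit U.
    At E: go right to D.
      At D: no left child.
      At D: go right to K.
        At K: go left to X.
          X is a leaf — visit X.
        At K: go right to V.
          At V: go left to N.
            At N: no left child.
            At N: go right to H.
              H is a leaf — visit H.
            Visit N.
          At V: no right child.
          Visit V.
        Visit K.
      Visit D.
    Visit E.
  Visit W.
At F: go right to P.
  At P: no left child.
  At P: go right to G.
    At G: go left to M.
      M is a leaf — visit M.
    At G: go right to B.
      B is a leaf — visit B.
    Visit G.
  Visit P.
Visit F.
Full post-order sequence: Z, U, X, H, N, V, K, D, E, W, M, B, G, P, F.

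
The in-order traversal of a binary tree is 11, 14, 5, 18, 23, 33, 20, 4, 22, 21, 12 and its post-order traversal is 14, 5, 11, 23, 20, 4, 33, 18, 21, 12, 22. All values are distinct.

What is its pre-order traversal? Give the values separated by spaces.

The last element of post-order is the root; it splits in-order into left and right subtrees.
Root 22: left subtree has 8 nodes {11, 14, 5, 18, 23, 33, 20, 4}, right has 2 {21, 12}.
  Root 18: left subtree has 3 nodes {11, 14, 5}, right has 4 {23, 33, 20, 4}.
    Root 11: left subtree has 0 nodes { }, right has 2 {14, 5}.
      Root 5: left subtree has 1 node {14}, right has 0 { }.
    Root 33: left subtree has 1 node {23}, right has 2 {20, 4}.
      Root 4: left subtree has 1 node {20}, right has 0 { }.
  Root 12: left subtree has 1 node {21}, right has 0 { }.

22 18 11 5 14 33 23 4 20 12 21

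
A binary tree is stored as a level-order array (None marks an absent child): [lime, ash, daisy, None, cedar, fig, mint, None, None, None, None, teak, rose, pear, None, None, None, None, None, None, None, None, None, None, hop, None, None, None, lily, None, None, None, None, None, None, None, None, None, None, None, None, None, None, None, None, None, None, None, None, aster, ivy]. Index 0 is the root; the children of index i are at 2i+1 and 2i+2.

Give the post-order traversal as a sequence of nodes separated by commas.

Post-order visits the left subtree, then the right subtree, then the node.
At lime: go left to ash.
  At ash: no left child.
  At ash: go right to cedar.
    cedar is a leaf — visit cedar.
  Visit ash.
At lime: go right to daisy.
  At daisy: go left to fig.
    At fig: go left to teak.
      At teak: no left child.
      At teak: go right to hop.
        At hop: go left to aster.
          aster is a leaf — visit aster.
        At hop: go right to ivy.
          ivy is a leaf — visit ivy.
        Visit hop.
      Visit teak.
    At fig: go right to rose.
      rose is a leaf — visit rose.
    Visit fig.
  At daisy: go right to mint.
    At mint: go left to pear.
      At pear: no left child.
      At pear: go right to lily.
        lily is a leaf — visit lily.
      Visit pear.
    At mint: no right child.
    Visit mint.
  Visit daisy.
Visit lime.

cedar, ash, aster, ivy, hop, teak, rose, fig, lily, pear, mint, daisy, lime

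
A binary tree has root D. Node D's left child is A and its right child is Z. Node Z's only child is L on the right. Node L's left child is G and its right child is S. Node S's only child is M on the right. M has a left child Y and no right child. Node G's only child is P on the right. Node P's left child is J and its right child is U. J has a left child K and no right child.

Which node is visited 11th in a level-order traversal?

Y

Level-order visits nodes level by level from the root, left to right within each level.
Level 0: D
Level 1: A, Z
Level 2: L
Level 3: G, S
Level 4: P, M
Level 5: J, U, Y
Level 6: K
Full level-order sequence: D, A, Z, L, G, S, P, M, J, U, Y, K.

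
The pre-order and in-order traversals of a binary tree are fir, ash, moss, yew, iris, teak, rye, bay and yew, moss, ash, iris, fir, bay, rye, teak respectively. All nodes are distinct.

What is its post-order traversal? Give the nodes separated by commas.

yew, moss, iris, ash, bay, rye, teak, fir

The first element of pre-order is the root; it splits in-order into left and right subtrees.
Root fir: left subtree has 4 nodes {yew, moss, ash, iris}, right has 3 {bay, rye, teak}.
  Root ash: left subtree has 2 nodes {yew, moss}, right has 1 {iris}.
    Root moss: left subtree has 1 node {yew}, right has 0 { }.
  Root teak: left subtree has 2 nodes {bay, rye}, right has 0 { }.
    Root rye: left subtree has 1 node {bay}, right has 0 { }.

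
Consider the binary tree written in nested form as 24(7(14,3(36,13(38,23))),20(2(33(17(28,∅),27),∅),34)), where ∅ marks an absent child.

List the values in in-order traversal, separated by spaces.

In-order visits the left subtree, then the node, then the right subtree.
At 24: go left to 7.
  At 7: go left to 14.
    14 is a leaf — visit 14.
  Visit 7.
  At 7: go right to 3.
    At 3: go left to 36.
      36 is a leaf — visit 36.
    Visit 3.
    At 3: go right to 13.
      At 13: go left to 38.
        38 is a leaf — visit 38.
      Visit 13.
      At 13: go right to 23.
        23 is a leaf — visit 23.
Visit 24.
At 24: go right to 20.
  At 20: go left to 2.
    At 2: go left to 33.
      At 33: go left to 17.
        At 17: go left to 28.
          28 is a leaf — visit 28.
        Visit 17.
        At 17: no right child.
      Visit 33.
      At 33: go right to 27.
        27 is a leaf — visit 27.
    Visit 2.
    At 2: no right child.
  Visit 20.
  At 20: go right to 34.
    34 is a leaf — visit 34.

14 7 36 3 38 13 23 24 28 17 33 27 2 20 34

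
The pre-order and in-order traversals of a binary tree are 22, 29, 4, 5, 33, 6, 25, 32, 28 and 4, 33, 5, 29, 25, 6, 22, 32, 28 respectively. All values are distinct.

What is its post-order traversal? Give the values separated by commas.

The first element of pre-order is the root; it splits in-order into left and right subtrees.
Root 22: left subtree has 6 nodes {4, 33, 5, 29, 25, 6}, right has 2 {32, 28}.
  Root 29: left subtree has 3 nodes {4, 33, 5}, right has 2 {25, 6}.
    Root 4: left subtree has 0 nodes { }, right has 2 {33, 5}.
      Root 5: left subtree has 1 node {33}, right has 0 { }.
    Root 6: left subtree has 1 node {25}, right has 0 { }.
  Root 32: left subtree has 0 nodes { }, right has 1 {28}.

33, 5, 4, 25, 6, 29, 28, 32, 22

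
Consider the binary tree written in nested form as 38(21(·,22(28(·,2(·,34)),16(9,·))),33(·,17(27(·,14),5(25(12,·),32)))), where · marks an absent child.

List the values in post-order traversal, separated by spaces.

Post-order visits the left subtree, then the right subtree, then the node.
At 38: go left to 21.
  At 21: no left child.
  At 21: go right to 22.
    At 22: go left to 28.
      At 28: no left child.
      At 28: go right to 2.
        At 2: no left child.
        At 2: go right to 34.
          34 is a leaf — visit 34.
        Visit 2.
      Visit 28.
    At 22: go right to 16.
      At 16: go left to 9.
        9 is a leaf — visit 9.
      At 16: no right child.
      Visit 16.
    Visit 22.
  Visit 21.
At 38: go right to 33.
  At 33: no left child.
  At 33: go right to 17.
    At 17: go left to 27.
      At 27: no left child.
      At 27: go right to 14.
        14 is a leaf — visit 14.
      Visit 27.
    At 17: go right to 5.
      At 5: go left to 25.
        At 25: go left to 12.
          12 is a leaf — visit 12.
        At 25: no right child.
        Visit 25.
      At 5: go right to 32.
        32 is a leaf — visit 32.
      Visit 5.
    Visit 17.
  Visit 33.
Visit 38.

34 2 28 9 16 22 21 14 27 12 25 32 5 17 33 38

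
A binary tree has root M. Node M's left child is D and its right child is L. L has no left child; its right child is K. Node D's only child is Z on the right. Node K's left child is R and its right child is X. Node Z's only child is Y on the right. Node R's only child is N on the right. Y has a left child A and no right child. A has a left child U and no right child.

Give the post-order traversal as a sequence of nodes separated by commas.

Post-order visits the left subtree, then the right subtree, then the node.
At M: go left to D.
  At D: no left child.
  At D: go right to Z.
    At Z: no left child.
    At Z: go right to Y.
      At Y: go left to A.
        At A: go left to U.
          U is a leaf — visit U.
        At A: no right child.
        Visit A.
      At Y: no right child.
      Visit Y.
    Visit Z.
  Visit D.
At M: go right to L.
  At L: no left child.
  At L: go right to K.
    At K: go left to R.
      At R: no left child.
      At R: go right to N.
        N is a leaf — visit N.
      Visit R.
    At K: go right to X.
      X is a leaf — visit X.
    Visit K.
  Visit L.
Visit M.

U, A, Y, Z, D, N, R, X, K, L, M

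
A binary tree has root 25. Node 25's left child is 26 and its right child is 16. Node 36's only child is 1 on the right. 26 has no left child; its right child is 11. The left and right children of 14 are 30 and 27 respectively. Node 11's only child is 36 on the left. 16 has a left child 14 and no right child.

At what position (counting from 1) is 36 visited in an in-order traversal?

In-order visits the left subtree, then the node, then the right subtree.
At 25: go left to 26.
  At 26: no left child.
  Visit 26.
  At 26: go right to 11.
    At 11: go left to 36.
      At 36: no left child.
      Visit 36.
      At 36: go right to 1.
        1 is a leaf — visit 1.
    Visit 11.
    At 11: no right child.
Visit 25.
At 25: go right to 16.
  At 16: go left to 14.
    At 14: go left to 30.
      30 is a leaf — visit 30.
    Visit 14.
    At 14: go right to 27.
      27 is a leaf — visit 27.
  Visit 16.
  At 16: no right child.
Full in-order sequence: 26, 36, 1, 11, 25, 30, 14, 27, 16.

2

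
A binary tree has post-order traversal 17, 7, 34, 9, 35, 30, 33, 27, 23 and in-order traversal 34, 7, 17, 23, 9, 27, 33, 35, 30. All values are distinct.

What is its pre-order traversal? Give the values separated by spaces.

23 34 7 17 27 9 33 30 35

The last element of post-order is the root; it splits in-order into left and right subtrees.
Root 23: left subtree has 3 nodes {34, 7, 17}, right has 5 {9, 27, 33, 35, 30}.
  Root 34: left subtree has 0 nodes { }, right has 2 {7, 17}.
    Root 7: left subtree has 0 nodes { }, right has 1 {17}.
  Root 27: left subtree has 1 node {9}, right has 3 {33, 35, 30}.
    Root 33: left subtree has 0 nodes { }, right has 2 {35, 30}.
      Root 30: left subtree has 1 node {35}, right has 0 { }.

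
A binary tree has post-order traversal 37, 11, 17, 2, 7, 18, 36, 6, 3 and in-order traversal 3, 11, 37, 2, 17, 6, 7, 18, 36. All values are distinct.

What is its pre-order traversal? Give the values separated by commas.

3, 6, 2, 11, 37, 17, 36, 18, 7

The last element of post-order is the root; it splits in-order into left and right subtrees.
Root 3: left subtree has 0 nodes { }, right has 8 {11, 37, 2, 17, 6, 7, 18, 36}.
  Root 6: left subtree has 4 nodes {11, 37, 2, 17}, right has 3 {7, 18, 36}.
    Root 2: left subtree has 2 nodes {11, 37}, right has 1 {17}.
      Root 11: left subtree has 0 nodes { }, right has 1 {37}.
    Root 36: left subtree has 2 nodes {7, 18}, right has 0 { }.
      Root 18: left subtree has 1 node {7}, right has 0 { }.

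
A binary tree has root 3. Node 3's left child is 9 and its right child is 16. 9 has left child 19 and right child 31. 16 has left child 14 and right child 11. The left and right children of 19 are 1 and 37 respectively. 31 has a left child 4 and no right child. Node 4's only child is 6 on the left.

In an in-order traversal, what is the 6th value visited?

4

In-order visits the left subtree, then the node, then the right subtree.
At 3: go left to 9.
  At 9: go left to 19.
    At 19: go left to 1.
      1 is a leaf — visit 1.
    Visit 19.
    At 19: go right to 37.
      37 is a leaf — visit 37.
  Visit 9.
  At 9: go right to 31.
    At 31: go left to 4.
      At 4: go left to 6.
        6 is a leaf — visit 6.
      Visit 4.
      At 4: no right child.
    Visit 31.
    At 31: no right child.
Visit 3.
At 3: go right to 16.
  At 16: go left to 14.
    14 is a leaf — visit 14.
  Visit 16.
  At 16: go right to 11.
    11 is a leaf — visit 11.
Full in-order sequence: 1, 19, 37, 9, 6, 4, 31, 3, 14, 16, 11.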